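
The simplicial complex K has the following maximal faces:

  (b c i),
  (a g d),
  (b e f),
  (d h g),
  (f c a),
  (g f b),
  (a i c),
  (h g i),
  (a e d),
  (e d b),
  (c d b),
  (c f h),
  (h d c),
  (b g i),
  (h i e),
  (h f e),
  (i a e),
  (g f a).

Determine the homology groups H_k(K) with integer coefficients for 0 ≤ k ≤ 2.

Fix the vertex order a < b < c < d < e < f < g < h < i and write every simplex with vertices in increasing order. Then dim K = 2 and the simplices of K are:

  0-simplices (9): a, b, c, d, e, f, g, h, i
  1-simplices (27): ac, ad, ae, af, ag, ai, bc, bd, be, bf, bg, bi, cd, cf, ch, ci, de, dg, dh, ef, eh, ei, fg, fh, gh, gi, hi
  2-simplices (18): acf, aci, ade, adg, aei, afg, bcd, bci, bde, bef, bfg, bgi, cdh, cfh, dgh, efh, ehi, ghi

Hence C_0 ≅ Z^9, C_1 ≅ Z^27, C_2 ≅ Z^18.

Boundary ∂_1: C_1 → C_0 is given by ∂[p,q] = [q] − [p].
This gives a 9×27 integer matrix of rank 8; reducing to Smith normal form yields diagonal entries (1,1,1,1,1,1,1,1).

Boundary ∂_2: C_2 → C_1 maps a triangle to the signed sum of its edges. For instance
  ∂aei = ei − ai + ae,
  ∂aci = ci − ai + ac.
The resulting 27×18 matrix has rank 17, and its Smith normal form has invariant factors (1,1,1,1,1,1,1,1,1,1,1,1,1,1,1,1,1).

From H_k ≅ ker(∂_k) / im(∂_{k+1}) we obtain:

  H_0: rank C_0 − rank ∂_1 = 9 − 8 = 1, and the invariant factors of ∂_1 are all 1, so H_0 = Z.
  H_1: rank ker ∂_1 − rank ∂_2 = (27 − 8) − 17 = 2, and the invariant factors of ∂_2 are all 1, so H_1 = Z^2.
  H_2: rank ker ∂_2 − rank ∂_3 = (18 − 17) − 0 = 1, and there is no ∂_3, so H_2 = Z.

H_0 ≅ Z,  H_1 ≅ Z^2,  H_2 ≅ Z.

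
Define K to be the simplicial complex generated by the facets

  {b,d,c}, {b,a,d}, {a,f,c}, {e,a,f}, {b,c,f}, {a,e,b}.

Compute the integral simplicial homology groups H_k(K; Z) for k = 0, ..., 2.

H_0 = Z,  H_1 = Z,  H_2 = 0.

Fix the vertex order a < b < c < d < e < f and write every simplex with vertices in increasing order. Then dim K = 2 and the simplices of K are:

  0-simplices (6): a, b, c, d, e, f
  1-simplices (12): ab, ac, ad, ae, af, bc, bd, be, bf, cd, cf, ef
  2-simplices (6): abd, abe, acf, aef, bcd, bcf

Hence C_0 ≅ Z^6, C_1 ≅ Z^12, C_2 ≅ Z^6.

∂_1: C_1 → C_0 maps an edge to its endpoints' difference, ∂[p,q] = q − p. For instance
  ∂bd = d − b.
The 6×12 boundary matrix has rank 5 and Smith normal form diag(1,1,1,1,1).

Boundary ∂_2: C_2 → C_1 maps a triangle to the signed sum of its edges. For instance
  ∂abe = be − ae + ab,
  ∂bcf = cf − bf + bc.
As a 12×6 matrix over Z this has rank 6, with invariant factors (1,1,1,1,1,1).

Reading off H_k = ker ∂_k / im ∂_{k+1}:

  H_0: rank C_0 − rank ∂_1 = 6 − 5 = 1, and the invariant factors of ∂_1 are all 1, so H_0 = Z.
  H_1: rank ker ∂_1 − rank ∂_2 = (12 − 5) − 6 = 1, and the invariant factors of ∂_2 are all 1, so H_1 = Z.
  H_2: rank ker ∂_2 − rank ∂_3 = (6 − 6) − 0 = 0, and there is no ∂_3, so H_2 = 0.

As a check, the Euler characteristic is 6 − 12 + 6 = 0, which agrees with 1 − 1 + 0 = 0.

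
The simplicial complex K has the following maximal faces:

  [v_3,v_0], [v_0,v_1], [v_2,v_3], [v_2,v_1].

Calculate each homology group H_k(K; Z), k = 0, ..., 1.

H_0 = Z,  H_1 = Z.

Fix the vertex order v_0 < v_1 < v_2 < v_3 and write every simplex with vertices in increasing order. Then dim K = 1 and the simplices of K are:

  0-simplices (4): [v_0], [v_1], [v_2], [v_3]
  1-simplices (4): [v_0,v_1], [v_0,v_3], [v_1,v_2], [v_2,v_3]

giving chain groups C_0 ≅ Z^4, C_1 ≅ Z^4.

The boundary map ∂_1: C_1 → C_0 maps an edge to its endpoints' difference, ∂[p,q] = q − p.
The resulting 4×4 matrix has rank 3, and its Smith normal form has invariant factors (1,1,1).

From H_k ≅ ker(∂_k) / im(∂_{k+1}) we obtain:

  H_0: rank C_0 − rank ∂_1 = 4 − 3 = 1, and the invariant factors of ∂_1 are all 1, so H_0 ≅ Z.
  H_1: rank ker ∂_1 − rank ∂_2 = (4 − 3) − 0 = 1, and there is no ∂_2, so H_1 ≅ Z.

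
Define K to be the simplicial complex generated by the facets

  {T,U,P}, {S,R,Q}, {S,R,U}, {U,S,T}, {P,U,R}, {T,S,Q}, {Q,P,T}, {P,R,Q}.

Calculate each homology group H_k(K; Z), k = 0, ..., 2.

Order the vertices as P < Q < R < S < T < U. Listing each simplex with vertices in this order, K has dimension 2 with simplices:

  0-simplices (6): P, Q, R, S, T, U
  1-simplices (12): PQ, PR, PT, PU, QR, QS, QT, RS, RU, ST, SU, TU
  2-simplices (8): PQR, PQT, PRU, PTU, QRS, QST, RSU, STU

so the chain groups are C_0 ≅ Z^6, C_1 ≅ Z^12, C_2 ≅ Z^8.

The boundary map ∂_1: C_1 → C_0 sends each edge [p,q] (with p < q) to q − p. For instance
  ∂RU = U − R.
The 6×12 boundary matrix has rank 5 and Smith normal form diag(1,1,1,1,1).

The boundary map ∂_2: C_2 → C_1 sends each 2-simplex [p,q,r] to [q,r] − [p,r] + [p,q]. For instance
  ∂PQR = QR − PR + PQ,
  ∂PQT = QT − PT + PQ.
The 12×8 boundary matrix has rank 7 and Smith normal form diag(1,1,1,1,1,1,1).

From H_k ≅ ker(∂_k) / im(∂_{k+1}) we obtain:

  H_0: rank C_0 − rank ∂_1 = 6 − 5 = 1, and the invariant factors of ∂_1 are all 1, so H_0 = Z.
  H_1: rank ker ∂_1 − rank ∂_2 = (12 − 5) − 7 = 0, and the invariant factors of ∂_2 are all 1, so H_1 = 0.
  H_2: rank ker ∂_2 − rank ∂_3 = (8 − 7) − 0 = 1, and there is no ∂_3, so H_2 = Z.

H_0 ≅ Z,  H_1 = 0,  H_2 ≅ Z.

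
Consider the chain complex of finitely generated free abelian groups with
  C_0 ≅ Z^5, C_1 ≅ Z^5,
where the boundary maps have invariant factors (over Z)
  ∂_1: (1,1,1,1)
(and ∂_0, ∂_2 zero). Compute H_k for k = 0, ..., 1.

H_0 ≅ Z,  H_1 ≅ Z.

H_0: b_0 = 5 − 0 − 4 = 1; torsion from ∂_1 factors > 1: none. So H_0 ≅ Z.
H_1: b_1 = 5 − 4 − 0 = 1; torsion from ∂_2 factors > 1: none. So H_1 ≅ Z.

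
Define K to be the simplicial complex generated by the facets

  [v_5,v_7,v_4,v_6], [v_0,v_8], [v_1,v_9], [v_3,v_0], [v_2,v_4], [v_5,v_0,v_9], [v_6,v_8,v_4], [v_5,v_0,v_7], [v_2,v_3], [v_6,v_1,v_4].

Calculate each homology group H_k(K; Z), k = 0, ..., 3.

We work with the vertex ordering v_0 < v_1 < v_2 < v_3 < v_4 < v_5 < v_6 < v_7 < v_8 < v_9. The simplices of K, each written with vertices in increasing order, are:

  0-simplices (10): [v_0], [v_1], [v_2], [v_3], [v_4], [v_5], [v_6], [v_7], [v_8], [v_9]
  1-simplices (19): (19 of them)
  2-simplices (8): [v_0,v_5,v_7], [v_0,v_5,v_9], [v_1,v_4,v_6], [v_4,v_5,v_6], [v_4,v_5,v_7], [v_4,v_6,v_7], [v_4,v_6,v_8], [v_5,v_6,v_7]
  3-simplices (1): [v_4,v_5,v_6,v_7]

so the chain groups are C_0 ≅ Z^10, C_1 ≅ Z^19, C_2 ≅ Z^8, C_3 ≅ Z^1.

The boundary map ∂_1: C_1 → C_0 is given by ∂[p,q] = [q] − [p].
As a 10×19 matrix over Z this has rank 9, with invariant factors (1,1,1,1,1,1,1,1,1).

∂_2: C_2 → C_1 acts by ∂[p,q,r] = [q,r] − [p,r] + [p,q]. For instance
  ∂[v_0,v_5,v_9] = [v_5,v_9] − [v_0,v_9] + [v_0,v_5],
  ∂[v_4,v_5,v_7] = [v_5,v_7] − [v_4,v_7] + [v_4,v_5].
As a 19×8 matrix over Z this has rank 7, with invariant factors (1,1,1,1,1,1,1).

∂_3: C_3 → C_2 sends each 3-simplex σ to the alternating sum Σ_i (−1)^i (σ with its i-th vertex removed). For instance
  ∂[v_4,v_5,v_6,v_7] = [v_5,v_6,v_7] − [v_4,v_6,v_7] + [v_4,v_5,v_7] − [v_4,v_5,v_6].
The 8×1 boundary matrix has rank 1 and Smith normal form diag(1).

Reading off H_k = ker ∂_k / im ∂_{k+1}:

  H_0: rank C_0 − rank ∂_1 = 10 − 9 = 1, and the invariant factors of ∂_1 are all 1, so H_0 ≅ Z.
  H_1: rank ker ∂_1 − rank ∂_2 = (19 − 9) − 7 = 3, and the invariant factors of ∂_2 are all 1, so H_1 ≅ Z^3.
  H_2: rank ker ∂_2 − rank ∂_3 = (8 − 7) − 1 = 0, and the invariant factors of ∂_3 are all 1, so H_2 ≅ 0.
  H_3: rank ker ∂_3 − rank ∂_4 = (1 − 1) − 0 = 0, and there is no ∂_4, so H_3 ≅ 0.

H_0 ≅ Z,  H_1 ≅ Z^3,  H_2 = 0,  H_3 = 0.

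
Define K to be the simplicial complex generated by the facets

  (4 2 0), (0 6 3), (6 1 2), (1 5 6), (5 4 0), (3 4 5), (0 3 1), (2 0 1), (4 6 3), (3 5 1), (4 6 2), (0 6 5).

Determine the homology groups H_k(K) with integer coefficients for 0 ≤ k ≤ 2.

K has 7 vertices, 18 edges, 12 triangles.
rank ∂_0 = 0, rank ∂_1 = 6 ⇒ b_0 = 7 − 0 − 6 = 1; all invariant factors of ∂_1 are 1 so no torsion. So H_0 = Z.
rank ∂_1 = 6, rank ∂_2 = 12 ⇒ b_1 = 18 − 6 − 12 = 0; ∂_2 has invariant factor(s) [2] giving torsion. So H_1 = Z/2.
rank ∂_2 = 12, rank ∂_3 = 0 ⇒ b_2 = 12 − 12 − 0 = 0. So H_2 = 0.

H_0 ≅ Z,  H_1 ≅ Z/2,  H_2 = 0.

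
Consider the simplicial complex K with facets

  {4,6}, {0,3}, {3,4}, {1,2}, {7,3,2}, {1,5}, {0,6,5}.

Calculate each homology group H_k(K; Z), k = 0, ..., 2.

H_0 = Z,  H_1 = Z^2,  H_2 = 0.

Fix the vertex order 0 < 1 < 2 < 3 < 4 < 5 < 6 < 7 and write every simplex with vertices in increasing order. Then dim K = 2 and the simplices of K are:

  0-simplices (8): [0], [1], [2], [3], [4], [5], [6], [7]
  1-simplices (11): [0,3], [0,5], [0,6], [1,2], [1,5], [2,3], [2,7], [3,4], [3,7], [4,6], [5,6]
  2-simplices (2): [0,5,6], [2,3,7]

Hence C_0 ≅ Z^8, C_1 ≅ Z^11, C_2 ≅ Z^2.

The boundary map ∂_1: C_1 → C_0 is given by ∂[p,q] = [q] − [p]. For instance
  ∂[5,6] = [6] − [5].
The resulting 8×11 matrix has rank 7, and its Smith normal form has invariant factors (1,1,1,1,1,1,1).

The boundary map ∂_2: C_2 → C_1 sends each 2-simplex [p,q,r] to [q,r] − [p,r] + [p,q]. For instance
  ∂[0,5,6] = [5,6] − [0,6] + [0,5],
  ∂[2,3,7] = [3,7] − [2,7] + [2,3].
The 11×2 boundary matrix has rank 2 and Smith normal form diag(1,1).

Now H_k = ker ∂_k / im ∂_{k+1}, so:

  H_0: rank C_0 − rank ∂_1 = 8 − 7 = 1, and the invariant factors of ∂_1 are all 1, so H_0 = Z.
  H_1: rank ker ∂_1 − rank ∂_2 = (11 − 7) − 2 = 2, and the invariant factors of ∂_2 are all 1, so H_1 = Z^2.
  H_2: rank ker ∂_2 − rank ∂_3 = (2 − 2) − 0 = 0, and there is no ∂_3, so H_2 = 0.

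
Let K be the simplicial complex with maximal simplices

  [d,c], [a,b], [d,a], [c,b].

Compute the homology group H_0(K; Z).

H_0 = Z.

Take the total order a < b < c < d on the vertex set. Then K (dimension 1) consists of the simplices:

  0-simplices (4): a, b, c, d
  1-simplices (4): ab, ad, bc, cd

so the chain groups are C_0 ≅ Z^4, C_1 ≅ Z^4.

The boundary map ∂_1: C_1 → C_0 sends each edge [p,q] (with p < q) to q − p. For instance
  ∂ad = d − a.
The resulting 4×4 matrix has rank 3, and its Smith normal form has invariant factors (1,1,1).

From H_k ≅ ker(∂_k) / im(∂_{k+1}) we obtain:

  H_0: rank C_0 − rank ∂_1 = 4 − 3 = 1, and the invariant factors of ∂_1 are all 1, so H_0 = Z.

(K is a triangulation of the circle S^1.)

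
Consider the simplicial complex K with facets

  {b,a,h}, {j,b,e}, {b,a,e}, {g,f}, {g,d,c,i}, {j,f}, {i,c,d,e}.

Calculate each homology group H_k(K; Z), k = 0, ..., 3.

H_0 = Z,  H_1 = Z,  H_2 = 0,  H_3 = 0.

K has 10 vertices, 18 edges, 10 triangles, 2 3-simplices.
rank ∂_0 = 0, rank ∂_1 = 9 ⇒ b_0 = 10 − 0 − 9 = 1; all invariant factors of ∂_1 are 1 so no torsion. So H_0 ≅ Z.
rank ∂_1 = 9, rank ∂_2 = 8 ⇒ b_1 = 18 − 9 − 8 = 1; all invariant factors of ∂_2 are 1 so no torsion. So H_1 ≅ Z.
rank ∂_2 = 8, rank ∂_3 = 2 ⇒ b_2 = 10 − 8 − 2 = 0; all invariant factors of ∂_3 are 1 so no torsion. So H_2 ≅ 0.
rank ∂_3 = 2, rank ∂_4 = 0 ⇒ b_3 = 2 − 2 − 0 = 0. So H_3 ≅ 0.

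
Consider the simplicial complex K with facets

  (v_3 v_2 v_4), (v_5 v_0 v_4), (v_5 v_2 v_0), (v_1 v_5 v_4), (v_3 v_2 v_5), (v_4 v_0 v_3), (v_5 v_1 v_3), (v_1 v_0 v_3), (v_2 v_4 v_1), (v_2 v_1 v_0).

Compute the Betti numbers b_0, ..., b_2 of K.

b_0 = 1, b_1 = 0, b_2 = 0.

K has 6 vertices, 15 edges, 10 triangles.
rank ∂_0 = 0, rank ∂_1 = 5 ⇒ b_0 = 6 − 0 − 5 = 1; all invariant factors of ∂_1 are 1 so no torsion. So H_0 ≅ Z.
rank ∂_1 = 5, rank ∂_2 = 10 ⇒ b_1 = 15 − 5 − 10 = 0; ∂_2 has invariant factor(s) [2] giving torsion. So H_1 ≅ Z/2.
rank ∂_2 = 10, rank ∂_3 = 0 ⇒ b_2 = 10 − 10 − 0 = 0. So H_2 ≅ 0.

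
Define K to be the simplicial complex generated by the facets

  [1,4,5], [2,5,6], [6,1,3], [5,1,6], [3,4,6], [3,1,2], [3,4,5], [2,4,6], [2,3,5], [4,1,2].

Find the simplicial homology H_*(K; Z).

H_0 ≅ Z,  H_1 ≅ Z/2Z,  H_2 = 0.

We work with the vertex ordering 1 < 2 < 3 < 4 < 5 < 6. The simplices of K, each written with vertices in increasing order, are:

  0-simplices (6): [1], [2], [3], [4], [5], [6]
  1-simplices (15): [1,2], [1,3], [1,4], [1,5], [1,6], [2,3], [2,4], [2,5], [2,6], [3,4], [3,5], [3,6], [4,5], [4,6], [5,6]
  2-simplices (10): [1,2,3], [1,2,4], [1,3,6], [1,4,5], [1,5,6], [2,3,5], [2,4,6], [2,5,6], [3,4,5], [3,4,6]

Hence C_0 ≅ Z^6, C_1 ≅ Z^15, C_2 ≅ Z^10.

∂_1: C_1 → C_0 is given by ∂[p,q] = [q] − [p]. For instance
  ∂[2,4] = [4] − [2].
As a 6×15 matrix over Z this has rank 5, with invariant factors (1,1,1,1,1).

∂_2: C_2 → C_1 acts by ∂[p,q,r] = [q,r] − [p,r] + [p,q]. For instance
  ∂[3,4,6] = [4,6] − [3,6] + [3,4],
  ∂[2,5,6] = [5,6] − [2,6] + [2,5].
The 15×10 boundary matrix has rank 10 and Smith normal form diag(1,1,1,1,1,1,1,1,1,2).

Computing H_k = (kernel of ∂_k) / (image of ∂_{k+1}):

  H_0: rank C_0 − rank ∂_1 = 6 − 5 = 1, and the invariant factors of ∂_1 are all 1, so H_0 ≅ Z.
  H_1: rank ker ∂_1 − rank ∂_2 = (15 − 5) − 10 = 0, and ∂_2 has invariant factor 2 > 1, so H_1 ≅ Z/2Z.
  H_2: rank ker ∂_2 − rank ∂_3 = (10 − 10) − 0 = 0, and there is no ∂_3, so H_2 ≅ 0.

As a check, the Euler characteristic is 6 − 15 + 10 = 1, which agrees with 1 − 0 + 0 = 1.
(K is a triangulation of the real projective plane RP^2.)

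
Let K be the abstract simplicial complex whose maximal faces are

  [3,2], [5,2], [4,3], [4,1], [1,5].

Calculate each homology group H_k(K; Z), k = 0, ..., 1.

H_0 = Z,  H_1 = Z.

K has 5 vertices, 5 edges.
rank ∂_0 = 0, rank ∂_1 = 4 ⇒ b_0 = 5 − 0 − 4 = 1; all invariant factors of ∂_1 are 1 so no torsion. So H_0 = Z.
rank ∂_1 = 4, rank ∂_2 = 0 ⇒ b_1 = 5 − 4 − 0 = 1. So H_1 = Z.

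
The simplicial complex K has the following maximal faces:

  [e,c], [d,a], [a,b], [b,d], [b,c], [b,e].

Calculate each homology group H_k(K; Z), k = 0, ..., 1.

H_0 = Z,  H_1 = Z^2.

Take the total order a < b < c < d < e on the vertex set. Then K (dimension 1) consists of the simplices:

  0-simplices (5): a, b, c, d, e
  1-simplices (6): ab, ad, bc, bd, be, ce

Hence C_0 ≅ Z^5, C_1 ≅ Z^6.

Boundary ∂_1: C_1 → C_0 is given by ∂[p,q] = [q] − [p]. For instance
  ∂be = e − b.
The 5×6 boundary matrix has rank 4 and Smith normal form diag(1,1,1,1).

Now H_k = ker ∂_k / im ∂_{k+1}, so:

  H_0: rank C_0 − rank ∂_1 = 5 − 4 = 1, and the invariant factors of ∂_1 are all 1, so H_0 = Z.
  H_1: rank ker ∂_1 − rank ∂_2 = (6 − 4) − 0 = 2, and there is no ∂_2, so H_1 = Z^2.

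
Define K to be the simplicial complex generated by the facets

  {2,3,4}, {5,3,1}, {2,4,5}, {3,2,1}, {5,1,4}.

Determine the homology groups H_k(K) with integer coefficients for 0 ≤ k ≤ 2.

H_0 = Z,  H_1 = Z,  H_2 = 0.

Fix the vertex order 1 < 2 < 3 < 4 < 5 and write every simplex with vertices in increasing order. Then dim K = 2 and the simplices of K are:

  0-simplices (5): [1], [2], [3], [4], [5]
  1-simplices (10): [1,2], [1,3], [1,4], [1,5], [2,3], [2,4], [2,5], [3,4], [3,5], [4,5]
  2-simplices (5): [1,2,3], [1,3,5], [1,4,5], [2,3,4], [2,4,5]

so the chain groups are C_0 ≅ Z^5, C_1 ≅ Z^10, C_2 ≅ Z^5.

∂_1: C_1 → C_0 sends each edge [p,q] (with p < q) to q − p.
The 5×10 boundary matrix has rank 4 and Smith normal form diag(1,1,1,1).

Boundary ∂_2: C_2 → C_1 sends each 2-simplex [p,q,r] to [q,r] − [p,r] + [p,q]. For instance
  ∂[2,3,4] = [3,4] − [2,4] + [2,3],
  ∂[1,3,5] = [3,5] − [1,5] + [1,3].
The resulting 10×5 matrix has rank 5, and its Smith normal form has invariant factors (1,1,1,1,1).

From H_k ≅ ker(∂_k) / im(∂_{k+1}) we obtain:

  H_0: rank C_0 − rank ∂_1 = 5 − 4 = 1, and the invariant factors of ∂_1 are all 1, so H_0 ≅ Z.
  H_1: rank ker ∂_1 − rank ∂_2 = (10 − 4) − 5 = 1, and the invariant factors of ∂_2 are all 1, so H_1 ≅ Z.
  H_2: rank ker ∂_2 − rank ∂_3 = (5 − 5) − 0 = 0, and there is no ∂_3, so H_2 ≅ 0.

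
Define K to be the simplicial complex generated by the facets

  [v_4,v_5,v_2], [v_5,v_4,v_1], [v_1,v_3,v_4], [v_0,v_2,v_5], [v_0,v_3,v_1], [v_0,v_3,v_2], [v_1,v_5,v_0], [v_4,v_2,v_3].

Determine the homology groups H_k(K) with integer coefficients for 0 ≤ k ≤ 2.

H_0 = Z,  H_1 = 0,  H_2 = Z.

K has 6 vertices, 12 edges, 8 triangles.
rank ∂_0 = 0, rank ∂_1 = 5 ⇒ b_0 = 6 − 0 − 5 = 1; all invariant factors of ∂_1 are 1 so no torsion. So H_0 ≅ Z.
rank ∂_1 = 5, rank ∂_2 = 7 ⇒ b_1 = 12 − 5 − 7 = 0; all invariant factors of ∂_2 are 1 so no torsion. So H_1 ≅ 0.
rank ∂_2 = 7, rank ∂_3 = 0 ⇒ b_2 = 8 − 7 − 0 = 1. So H_2 ≅ Z.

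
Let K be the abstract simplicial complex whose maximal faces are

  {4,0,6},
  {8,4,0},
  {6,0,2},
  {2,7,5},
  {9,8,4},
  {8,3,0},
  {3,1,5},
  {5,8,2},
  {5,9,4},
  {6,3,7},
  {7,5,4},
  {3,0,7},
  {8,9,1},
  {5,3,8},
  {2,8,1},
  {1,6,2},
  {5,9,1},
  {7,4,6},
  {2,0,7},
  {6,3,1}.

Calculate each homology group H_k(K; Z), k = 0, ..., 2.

We work with the vertex ordering 0 < 1 < 2 < 3 < 4 < 5 < 6 < 7 < 8 < 9. The simplices of K, each written with vertices in increasing order, are:

  0-simplices (10): [0], [1], [2], [3], [4], [5], [6], [7], [8], [9]
  1-simplices (30): (30 of them)
  2-simplices (20): (20 of them)

Hence C_0 ≅ Z^10, C_1 ≅ Z^30, C_2 ≅ Z^20.

∂_1: C_1 → C_0 sends each edge [p,q] (with p < q) to q − p. For instance
  ∂[4,9] = [9] − [4].
This gives a 10×30 integer matrix of rank 9; reducing to Smith normal form yields diagonal entries (1,1,1,1,1,1,1,1,1).

∂_2: C_2 → C_1 maps a triangle to the signed sum of its edges. For instance
  ∂[1,5,9] = [5,9] − [1,9] + [1,5],
  ∂[1,3,5] = [3,5] − [1,5] + [1,3].
The resulting 30×20 matrix has rank 20, and its Smith normal form has invariant factors (1,1,1,1,1,1,1,1,1,1,1,1,1,1,1,1,1,1,1,2).

Now H_k = ker ∂_k / im ∂_{k+1}, so:

  H_0: rank C_0 − rank ∂_1 = 10 − 9 = 1, and the invariant factors of ∂_1 are all 1, so H_0 ≅ Z.
  H_1: rank ker ∂_1 − rank ∂_2 = (30 − 9) − 20 = 1, and ∂_2 has invariant factor 2 > 1, so H_1 ≅ Z ⊕ Z/2Z.
  H_2: rank ker ∂_2 − rank ∂_3 = (20 − 20) − 0 = 0, and there is no ∂_3, so H_2 ≅ 0.

H_0 ≅ Z,  H_1 ≅ Z ⊕ Z/2Z,  H_2 = 0.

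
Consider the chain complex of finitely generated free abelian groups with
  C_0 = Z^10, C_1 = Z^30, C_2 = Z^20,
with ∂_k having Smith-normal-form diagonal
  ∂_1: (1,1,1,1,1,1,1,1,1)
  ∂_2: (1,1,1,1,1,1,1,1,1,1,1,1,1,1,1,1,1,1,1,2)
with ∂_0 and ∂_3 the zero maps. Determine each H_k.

H_0 ≅ Z,  H_1 ≅ Z ⊕ Z_2,  H_2 = 0.

H_0: b_0 = 10 − 0 − 9 = 1; torsion from ∂_1 factors > 1: none. So H_0 ≅ Z.
H_1: b_1 = 30 − 9 − 20 = 1; torsion from ∂_2 factors > 1: [2]. So H_1 ≅ Z ⊕ Z_2.
H_2: b_2 = 20 − 20 − 0 = 0; torsion from ∂_3 factors > 1: none. So H_2 ≅ 0.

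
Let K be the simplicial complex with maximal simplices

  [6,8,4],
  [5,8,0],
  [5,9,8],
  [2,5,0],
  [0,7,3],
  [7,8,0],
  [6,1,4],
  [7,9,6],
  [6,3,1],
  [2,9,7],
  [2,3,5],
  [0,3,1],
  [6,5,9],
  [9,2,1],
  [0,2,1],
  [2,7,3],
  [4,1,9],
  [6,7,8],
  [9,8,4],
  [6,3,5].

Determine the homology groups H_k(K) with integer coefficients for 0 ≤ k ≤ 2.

Take the total order 0 < 1 < 2 < 3 < 4 < 5 < 6 < 7 < 8 < 9 on the vertex set. Then K (dimension 2) consists of the simplices:

  0-simplices (10): [0], [1], [2], [3], [4], [5], [6], [7], [8], [9]
  1-simplices (30): (30 of them)
  2-simplices (20): (20 of them)

giving chain groups C_0 ≅ Z^10, C_1 ≅ Z^30, C_2 ≅ Z^20.

The boundary map ∂_1: C_1 → C_0 maps an edge to its endpoints' difference, ∂[p,q] = q − p.
As a 10×30 matrix over Z this has rank 9, with invariant factors (1,1,1,1,1,1,1,1,1).

The boundary map ∂_2: C_2 → C_1 acts by ∂[p,q,r] = [q,r] − [p,r] + [p,q]. For instance
  ∂[2,3,7] = [3,7] − [2,7] + [2,3],
  ∂[1,2,9] = [2,9] − [1,9] + [1,2].
The resulting 30×20 matrix has rank 20, and its Smith normal form has invariant factors (1,1,1,1,1,1,1,1,1,1,1,1,1,1,1,1,1,1,1,2).

From H_k ≅ ker(∂_k) / im(∂_{k+1}) we obtain:

  H_0: rank C_0 − rank ∂_1 = 10 − 9 = 1, and the invariant factors of ∂_1 are all 1, so H_0 ≅ Z.
  H_1: rank ker ∂_1 − rank ∂_2 = (30 − 9) − 20 = 1, and ∂_2 has invariant factor 2 > 1, so H_1 ≅ Z ⊕ Z_2.
  H_2: rank ker ∂_2 − rank ∂_3 = (20 − 20) − 0 = 0, and there is no ∂_3, so H_2 ≅ 0.

As a check, the Euler characteristic is 10 − 30 + 20 = 0, which agrees with 1 − 1 + 0 = 0.
(K is a triangulation of the Klein bottle.)

H_0 ≅ Z,  H_1 ≅ Z ⊕ Z_2,  H_2 = 0.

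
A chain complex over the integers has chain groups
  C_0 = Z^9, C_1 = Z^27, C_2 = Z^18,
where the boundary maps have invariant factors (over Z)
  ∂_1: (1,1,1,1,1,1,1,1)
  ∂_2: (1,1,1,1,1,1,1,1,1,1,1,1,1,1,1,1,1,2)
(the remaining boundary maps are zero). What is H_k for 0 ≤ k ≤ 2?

H_0: b_0 = 9 − 0 − 8 = 1; torsion from ∂_1 factors > 1: none. So H_0 = Z.
H_1: b_1 = 27 − 8 − 18 = 1; torsion from ∂_2 factors > 1: [2]. So H_1 = Z ⊕ Z/2Z.
H_2: b_2 = 18 − 18 − 0 = 0; torsion from ∂_3 factors > 1: none. So H_2 = 0.

H_0 = Z,  H_1 = Z ⊕ Z/2Z,  H_2 = 0.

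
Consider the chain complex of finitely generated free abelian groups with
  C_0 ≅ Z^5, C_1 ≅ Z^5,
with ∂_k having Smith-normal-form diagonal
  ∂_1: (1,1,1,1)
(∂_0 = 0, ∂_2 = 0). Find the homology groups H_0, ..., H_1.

H_0 ≅ Z,  H_1 ≅ Z.

H_0: b_0 = 5 − 0 − 4 = 1; torsion from ∂_1 factors > 1: none. So H_0 ≅ Z.
H_1: b_1 = 5 − 4 − 0 = 1; torsion from ∂_2 factors > 1: none. So H_1 ≅ Z.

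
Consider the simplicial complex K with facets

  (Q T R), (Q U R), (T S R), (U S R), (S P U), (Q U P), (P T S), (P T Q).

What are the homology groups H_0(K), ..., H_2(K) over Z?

K has 6 vertices, 12 edges, 8 triangles.
rank ∂_0 = 0, rank ∂_1 = 5 ⇒ b_0 = 6 − 0 − 5 = 1; all invariant factors of ∂_1 are 1 so no torsion. So H_0 = Z.
rank ∂_1 = 5, rank ∂_2 = 7 ⇒ b_1 = 12 − 5 − 7 = 0; all invariant factors of ∂_2 are 1 so no torsion. So H_1 = 0.
rank ∂_2 = 7, rank ∂_3 = 0 ⇒ b_2 = 8 − 7 − 0 = 1. So H_2 = Z.

H_0 ≅ Z,  H_1 = 0,  H_2 ≅ Z.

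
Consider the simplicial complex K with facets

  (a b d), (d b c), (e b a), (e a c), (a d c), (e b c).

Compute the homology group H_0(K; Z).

We work with the vertex ordering a < b < c < d < e. The simplices of K, each written with vertices in increasing order, are:

  0-simplices (5): a, b, c, d, e
  1-simplices (9): ab, ac, ad, ae, bc, bd, be, cd, ce
  2-simplices (6): abd, abe, acd, ace, bcd, bce

Hence C_0 ≅ Z^5, C_1 ≅ Z^9, C_2 ≅ Z^6.

∂_1: C_1 → C_0 sends each edge [p,q] (with p < q) to q − p. For instance
  ∂bc = c − b.
As a 5×9 matrix over Z this has rank 4, with invariant factors (1,1,1,1).

Boundary ∂_2: C_2 → C_1 acts by ∂[p,q,r] = [q,r] − [p,r] + [p,q]. For instance
  ∂abd = bd − ad + ab,
  ∂abe = be − ae + ab.
As a 9×6 matrix over Z this has rank 5, with invariant factors (1,1,1,1,1).

Computing H_k = (kernel of ∂_k) / (image of ∂_{k+1}):

  H_0: rank C_0 − rank ∂_1 = 5 − 4 = 1, and the invariant factors of ∂_1 are all 1, so H_0 = Z.

(K is a triangulation of the 2-sphere S^2.)

H_0 ≅ Z.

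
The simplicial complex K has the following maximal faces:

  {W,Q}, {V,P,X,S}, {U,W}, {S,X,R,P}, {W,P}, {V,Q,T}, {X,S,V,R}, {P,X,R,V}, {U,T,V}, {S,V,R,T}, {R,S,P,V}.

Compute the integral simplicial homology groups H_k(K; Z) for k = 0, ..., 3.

K has 9 vertices, 20 edges, 15 triangles, 6 3-simplices.
rank ∂_0 = 0, rank ∂_1 = 8 ⇒ b_0 = 9 − 0 − 8 = 1; all invariant factors of ∂_1 are 1 so no torsion. So H_0 = Z.
rank ∂_1 = 8, rank ∂_2 = 10 ⇒ b_1 = 20 − 8 − 10 = 2; all invariant factors of ∂_2 are 1 so no torsion. So H_1 = Z^2.
rank ∂_2 = 10, rank ∂_3 = 5 ⇒ b_2 = 15 − 10 − 5 = 0; all invariant factors of ∂_3 are 1 so no torsion. So H_2 = 0.
rank ∂_3 = 5, rank ∂_4 = 0 ⇒ b_3 = 6 − 5 − 0 = 1. So H_3 = Z.

H_0 = Z,  H_1 = Z^2,  H_2 = 0,  H_3 = Z.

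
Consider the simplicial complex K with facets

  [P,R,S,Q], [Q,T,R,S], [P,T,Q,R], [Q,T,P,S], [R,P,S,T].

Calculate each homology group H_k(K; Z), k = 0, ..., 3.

Take the total order P < Q < R < S < T on the vertex set. Then K (dimension 3) consists of the simplices:

  0-simplices (5): P, Q, R, S, T
  1-simplices (10): PQ, PR, PS, PT, QR, QS, QT, RS, RT, ST
  2-simplices (10): PQR, PQS, PQT, PRS, PRT, PST, QRS, QRT, QST, RST
  3-simplices (5): PQRS, PQRT, PQST, PRST, QRST

Hence C_0 ≅ Z^5, C_1 ≅ Z^10, C_2 ≅ Z^10, C_3 ≅ Z^5.

The boundary map ∂_1: C_1 → C_0 is given by ∂[p,q] = [q] − [p].
The 5×10 boundary matrix has rank 4 and Smith normal form diag(1,1,1,1).

Boundary ∂_2: C_2 → C_1 sends each 2-simplex [p,q,r] to [q,r] − [p,r] + [p,q]. For instance
  ∂QRS = RS − QS + QR,
  ∂PQT = QT − PT + PQ.
The 10×10 boundary matrix has rank 6 and Smith normal form diag(1,1,1,1,1,1).

Boundary ∂_3: C_3 → C_2 sends each 3-simplex σ to the alternating sum Σ_i (−1)^i (σ with its i-th vertex removed). For instance
  ∂PQST = QST − PST + PQT − PQS,
  ∂PRST = RST − PST + PRT − PRS.
This gives a 10×5 integer matrix of rank 4; reducing to Smith normal form yields diagonal entries (1,1,1,1).

Reading off H_k = ker ∂_k / im ∂_{k+1}:

  H_0: rank C_0 − rank ∂_1 = 5 − 4 = 1, and the invariant factors of ∂_1 are all 1, so H_0 = Z.
  H_1: rank ker ∂_1 − rank ∂_2 = (10 − 4) − 6 = 0, and the invariant factors of ∂_2 are all 1, so H_1 = 0.
  H_2: rank ker ∂_2 − rank ∂_3 = (10 − 6) − 4 = 0, and the invariant factors of ∂_3 are all 1, so H_2 = 0.
  H_3: rank ker ∂_3 − rank ∂_4 = (5 − 4) − 0 = 1, and there is no ∂_4, so H_3 = Z.

As a check, the Euler characteristic is 5 − 10 + 10 − 5 = 0, which agrees with 1 − 0 + 0 − 1 = 0.
(K is a triangulation of the 3-sphere S^3.)

H_0 = Z,  H_1 = 0,  H_2 = 0,  H_3 = Z.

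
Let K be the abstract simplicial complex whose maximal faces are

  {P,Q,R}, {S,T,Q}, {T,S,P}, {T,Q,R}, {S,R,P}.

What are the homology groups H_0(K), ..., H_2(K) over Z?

Order the vertices as P < Q < R < S < T. Listing each simplex with vertices in this order, K has dimension 2 with simplices:

  0-simplices (5): P, Q, R, S, T
  1-simplices (10): PQ, PR, PS, PT, QR, QS, QT, RS, RT, ST
  2-simplices (5): PQR, PRS, PST, QRT, QST

Hence C_0 ≅ Z^5, C_1 ≅ Z^10, C_2 ≅ Z^5.

∂_1: C_1 → C_0 is given by ∂[p,q] = [q] − [p]. For instance
  ∂PR = R − P.
The resulting 5×10 matrix has rank 4, and its Smith normal form has invariant factors (1,1,1,1).

∂_2: C_2 → C_1 acts by ∂[p,q,r] = [q,r] − [p,r] + [p,q]. For instance
  ∂QRT = RT − QT + QR,
  ∂QST = ST − QT + QS.
The resulting 10×5 matrix has rank 5, and its Smith normal form has invariant factors (1,1,1,1,1).

Computing H_k = (kernel of ∂_k) / (image of ∂_{k+1}):

  H_0: rank C_0 − rank ∂_1 = 5 − 4 = 1, and the invariant factors of ∂_1 are all 1, so H_0 = Z.
  H_1: rank ker ∂_1 − rank ∂_2 = (10 − 4) − 5 = 1, and the invariant factors of ∂_2 are all 1, so H_1 = Z.
  H_2: rank ker ∂_2 − rank ∂_3 = (5 − 5) − 0 = 0, and there is no ∂_3, so H_2 = 0.

H_0 ≅ Z,  H_1 ≅ Z,  H_2 = 0.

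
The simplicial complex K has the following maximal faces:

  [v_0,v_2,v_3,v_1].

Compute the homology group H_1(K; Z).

H_1 = 0.

Take the total order v_0 < v_1 < v_2 < v_3 on the vertex set. Then K (dimension 3) consists of the simplices:

  0-simplices (4): [v_0], [v_1], [v_2], [v_3]
  1-simplices (6): [v_0,v_1], [v_0,v_2], [v_0,v_3], [v_1,v_2], [v_1,v_3], [v_2,v_3]
  2-simplices (4): [v_0,v_1,v_2], [v_0,v_1,v_3], [v_0,v_2,v_3], [v_1,v_2,v_3]
  3-simplices (1): [v_0,v_1,v_2,v_3]

giving chain groups C_0 ≅ Z^4, C_1 ≅ Z^6, C_2 ≅ Z^4, C_3 ≅ Z^1.

∂_1: C_1 → C_0 maps an edge to its endpoints' difference, ∂[p,q] = q − p. For instance
  ∂[v_1,v_2] = [v_2] − [v_1].
The resulting 4×6 matrix has rank 3, and its Smith normal form has invariant factors (1,1,1).

The boundary map ∂_2: C_2 → C_1 acts by ∂[p,q,r] = [q,r] − [p,r] + [p,q]. For instance
  ∂[v_0,v_2,v_3] = [v_2,v_3] − [v_0,v_3] + [v_0,v_2],
  ∂[v_0,v_1,v_3] = [v_1,v_3] − [v_0,v_3] + [v_0,v_1].
The 6×4 boundary matrix has rank 3 and Smith normal form diag(1,1,1).

∂_3: C_3 → C_2 sends each 3-simplex σ to the alternating sum Σ_i (−1)^i (σ with its i-th vertex removed). For instance
  ∂[v_0,v_1,v_2,v_3] = [v_1,v_2,v_3] − [v_0,v_2,v_3] + [v_0,v_1,v_3] − [v_0,v_1,v_2].
The 4×1 boundary matrix has rank 1 and Smith normal form diag(1).

Now H_k = ker ∂_k / im ∂_{k+1}, so:

  H_1: rank ker ∂_1 − rank ∂_2 = (6 − 3) − 3 = 0, and the invariant factors of ∂_2 are all 1, so H_1 = 0.

(K is a triangulation of the 3-simplex.)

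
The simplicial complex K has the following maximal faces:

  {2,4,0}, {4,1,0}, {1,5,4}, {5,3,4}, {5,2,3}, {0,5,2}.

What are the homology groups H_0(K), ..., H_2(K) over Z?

Take the total order 0 < 1 < 2 < 3 < 4 < 5 on the vertex set. Then K (dimension 2) consists of the simplices:

  0-simplices (6): [0], [1], [2], [3], [4], [5]
  1-simplices (12): [0,1], [0,2], [0,4], [0,5], [1,4], [1,5], [2,3], [2,4], [2,5], [3,4], [3,5], [4,5]
  2-simplices (6): [0,1,4], [0,2,4], [0,2,5], [1,4,5], [2,3,5], [3,4,5]

giving chain groups C_0 ≅ Z^6, C_1 ≅ Z^12, C_2 ≅ Z^6.

∂_1: C_1 → C_0 sends each edge [p,q] (with p < q) to q − p. For instance
  ∂[0,2] = [2] − [0].
This gives a 6×12 integer matrix of rank 5; reducing to Smith normal form yields diagonal entries (1,1,1,1,1).

Boundary ∂_2: C_2 → C_1 acts by ∂[p,q,r] = [q,r] − [p,r] + [p,q]. For instance
  ∂[2,3,5] = [3,5] − [2,5] + [2,3],
  ∂[0,1,4] = [1,4] − [0,4] + [0,1].
The resulting 12×6 matrix has rank 6, and its Smith normal form has invariant factors (1,1,1,1,1,1).

Computing H_k = (kernel of ∂_k) / (image of ∂_{k+1}):

  H_0: rank C_0 − rank ∂_1 = 6 − 5 = 1, and the invariant factors of ∂_1 are all 1, so H_0 = Z.
  H_1: rank ker ∂_1 − rank ∂_2 = (12 − 5) − 6 = 1, and the invariant factors of ∂_2 are all 1, so H_1 = Z.
  H_2: rank ker ∂_2 − rank ∂_3 = (6 − 6) − 0 = 0, and there is no ∂_3, so H_2 = 0.

H_0 ≅ Z,  H_1 ≅ Z,  H_2 = 0.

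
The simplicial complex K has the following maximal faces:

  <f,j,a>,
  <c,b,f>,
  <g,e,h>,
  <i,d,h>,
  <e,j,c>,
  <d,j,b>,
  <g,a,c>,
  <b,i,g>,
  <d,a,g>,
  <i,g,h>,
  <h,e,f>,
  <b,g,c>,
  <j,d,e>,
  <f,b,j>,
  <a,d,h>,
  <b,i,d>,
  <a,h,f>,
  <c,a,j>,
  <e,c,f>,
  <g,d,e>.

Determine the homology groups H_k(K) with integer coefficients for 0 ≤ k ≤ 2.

Take the total order a < b < c < d < e < f < g < h < i < j on the vertex set. Then K (dimension 2) consists of the simplices:

  0-simplices (10): a, b, c, d, e, f, g, h, i, j
  1-simplices (30): ac, ad, af, ag, ah, aj, bc, bd, bf, bg, bi, bj, ce, cf, cg, cj, de, dg, dh, di, dj, ef, eg, eh, ej, fh, fj, gh, gi, hi
  2-simplices (20): acg, acj, adg, adh, afh, afj, bcf, bcg, bdi, bdj, bfj, bgi, cef, cej, deg, dej, dhi, efh, egh, ghi

Hence C_0 ≅ Z^10, C_1 ≅ Z^30, C_2 ≅ Z^20.

The boundary map ∂_1: C_1 → C_0 is given by ∂[p,q] = [q] − [p].
The resulting 10×30 matrix has rank 9, and its Smith normal form has invariant factors (1,1,1,1,1,1,1,1,1).

∂_2: C_2 → C_1 maps a triangle to the signed sum of its edges. For instance
  ∂cef = ef − cf + ce,
  ∂bcf = cf − bf + bc.
The resulting 30×20 matrix has rank 20, and its Smith normal form has invariant factors (1,1,1,1,1,1,1,1,1,1,1,1,1,1,1,1,1,1,1,2).

Computing H_k = (kernel of ∂_k) / (image of ∂_{k+1}):

  H_0: rank C_0 − rank ∂_1 = 10 − 9 = 1, and the invariant factors of ∂_1 are all 1, so H_0 = Z.
  H_1: rank ker ∂_1 − rank ∂_2 = (30 − 9) − 20 = 1, and ∂_2 has invariant factor 2 > 1, so H_1 = Z ⊕ Z/2.
  H_2: rank ker ∂_2 − rank ∂_3 = (20 − 20) − 0 = 0, and there is no ∂_3, so H_2 = 0.

H_0 = Z,  H_1 = Z ⊕ Z/2,  H_2 = 0.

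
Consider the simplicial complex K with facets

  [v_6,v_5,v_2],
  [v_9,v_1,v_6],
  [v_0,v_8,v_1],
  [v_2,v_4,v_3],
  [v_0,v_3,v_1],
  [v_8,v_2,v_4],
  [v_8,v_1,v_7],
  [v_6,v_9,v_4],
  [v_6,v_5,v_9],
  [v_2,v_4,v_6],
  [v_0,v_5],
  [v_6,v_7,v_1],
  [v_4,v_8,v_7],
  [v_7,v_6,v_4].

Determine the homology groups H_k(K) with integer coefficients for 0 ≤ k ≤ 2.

H_0 ≅ Z,  H_1 ≅ Z^2,  H_2 = 0.

Fix the vertex order v_0 < v_1 < v_2 < v_3 < v_4 < v_5 < v_6 < v_7 < v_8 < v_9 and write every simplex with vertices in increasing order. Then dim K = 2 and the simplices of K are:

  0-simplices (10): [v_0], [v_1], [v_2], [v_3], [v_4], [v_5], [v_6], [v_7], [v_8], [v_9]
  1-simplices (24): (24 of them)
  2-simplices (13): (13 of them)

Hence C_0 ≅ Z^10, C_1 ≅ Z^24, C_2 ≅ Z^13.

∂_1: C_1 → C_0 is given by ∂[p,q] = [q] − [p]. For instance
  ∂[v_1,v_9] = [v_9] − [v_1].
The 10×24 boundary matrix has rank 9 and Smith normal form diag(1,1,1,1,1,1,1,1,1).

∂_2: C_2 → C_1 maps a triangle to the signed sum of its edges. For instance
  ∂[v_2,v_5,v_6] = [v_5,v_6] − [v_2,v_6] + [v_2,v_5],
  ∂[v_4,v_6,v_7] = [v_6,v_7] − [v_4,v_7] + [v_4,v_6].
As a 24×13 matrix over Z this has rank 13, with invariant factors (1,1,1,1,1,1,1,1,1,1,1,1,1).

Reading off H_k = ker ∂_k / im ∂_{k+1}:

  H_0: rank C_0 − rank ∂_1 = 10 − 9 = 1, and the invariant factors of ∂_1 are all 1, so H_0 ≅ Z.
  H_1: rank ker ∂_1 − rank ∂_2 = (24 − 9) − 13 = 2, and the invariant factors of ∂_2 are all 1, so H_1 ≅ Z^2.
  H_2: rank ker ∂_2 − rank ∂_3 = (13 − 13) − 0 = 0, and there is no ∂_3, so H_2 ≅ 0.

As a check, the Euler characteristic is 10 − 24 + 13 = -1, which agrees with 1 − 2 + 0 = -1.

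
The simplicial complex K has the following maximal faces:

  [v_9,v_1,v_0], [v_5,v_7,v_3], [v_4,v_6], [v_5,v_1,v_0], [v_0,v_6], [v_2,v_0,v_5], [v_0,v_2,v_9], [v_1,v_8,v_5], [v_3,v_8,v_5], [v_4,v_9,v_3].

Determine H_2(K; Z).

H_2 = 0.

Fix the vertex order v_0 < v_1 < v_2 < v_3 < v_4 < v_5 < v_6 < v_7 < v_8 < v_9 and write every simplex with vertices in increasing order. Then dim K = 2 and the simplices of K are:

  0-simplices (10): [v_0], [v_1], [v_2], [v_3], [v_4], [v_5], [v_6], [v_7], [v_8], [v_9]
  1-simplices (19): (19 of them)
  2-simplices (8): [v_0,v_1,v_5], [v_0,v_1,v_9], [v_0,v_2,v_5], [v_0,v_2,v_9], [v_1,v_5,v_8], [v_3,v_4,v_9], [v_3,v_5,v_7], [v_3,v_5,v_8]

giving chain groups C_0 ≅ Z^10, C_1 ≅ Z^19, C_2 ≅ Z^8.

Boundary ∂_1: C_1 → C_0 maps an edge to its endpoints' difference, ∂[p,q] = q − p. For instance
  ∂[v_0,v_6] = [v_6] − [v_0].
The 10×19 boundary matrix has rank 9 and Smith normal form diag(1,1,1,1,1,1,1,1,1).

The boundary map ∂_2: C_2 → C_1 acts by ∂[p,q,r] = [q,r] − [p,r] + [p,q]. For instance
  ∂[v_3,v_5,v_7] = [v_5,v_7] − [v_3,v_7] + [v_3,v_5],
  ∂[v_0,v_2,v_5] = [v_2,v_5] − [v_0,v_5] + [v_0,v_2].
The resulting 19×8 matrix has rank 8, and its Smith normal form has invariant factors (1,1,1,1,1,1,1,1).

Computing H_k = (kernel of ∂_k) / (image of ∂_{k+1}):

  H_2: rank ker ∂_2 − rank ∂_3 = (8 − 8) − 0 = 0, and there is no ∂_3, so H_2 ≅ 0.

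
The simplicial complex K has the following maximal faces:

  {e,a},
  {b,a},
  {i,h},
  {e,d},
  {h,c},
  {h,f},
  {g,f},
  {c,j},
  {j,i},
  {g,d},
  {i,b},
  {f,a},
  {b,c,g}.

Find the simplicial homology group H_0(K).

H_0 = Z.

We work with the vertex ordering a < b < c < d < e < f < g < h < i < j. The simplices of K, each written with vertices in increasing order, are:

  0-simplices (10): a, b, c, d, e, f, g, h, i, j
  1-simplices (15): ab, ae, af, bc, bg, bi, cg, ch, cj, de, dg, fg, fh, hi, ij
  2-simplices (1): bcg

so the chain groups are C_0 ≅ Z^10, C_1 ≅ Z^15, C_2 ≅ Z^1.

The boundary map ∂_1: C_1 → C_0 is given by ∂[p,q] = [q] − [p]. For instance
  ∂ab = b − a.
As a 10×15 matrix over Z this has rank 9, with invariant factors (1,1,1,1,1,1,1,1,1).

∂_2: C_2 → C_1 acts by ∂[p,q,r] = [q,r] − [p,r] + [p,q]. For instance
  ∂bcg = cg − bg + bc.
This gives a 15×1 integer matrix of rank 1; reducing to Smith normal form yields diagonal entries (1).

Computing H_k = (kernel of ∂_k) / (image of ∂_{k+1}):

  H_0: rank C_0 − rank ∂_1 = 10 − 9 = 1, and the invariant factors of ∂_1 are all 1, so H_0 = Z.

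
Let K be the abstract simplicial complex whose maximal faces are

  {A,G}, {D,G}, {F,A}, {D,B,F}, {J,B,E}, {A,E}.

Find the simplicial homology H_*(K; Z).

Fix the vertex order A < B < D < E < F < G < J and write every simplex with vertices in increasing order. Then dim K = 2 and the simplices of K are:

  0-simplices (7): A, B, D, E, F, G, J
  1-simplices (10): AE, AF, AG, BD, BE, BF, BJ, DF, DG, EJ
  2-simplices (2): BDF, BEJ

Hence C_0 ≅ Z^7, C_1 ≅ Z^10, C_2 ≅ Z^2.

Boundary ∂_1: C_1 → C_0 maps an edge to its endpoints' difference, ∂[p,q] = q − p. For instance
  ∂BJ = J − B.
This gives a 7×10 integer matrix of rank 6; reducing to Smith normal form yields diagonal entries (1,1,1,1,1,1).

Boundary ∂_2: C_2 → C_1 maps a triangle to the signed sum of its edges. For instance
  ∂BEJ = EJ − BJ + BE,
  ∂BDF = DF − BF + BD.
The 10×2 boundary matrix has rank 2 and Smith normal form diag(1,1).

Now H_k = ker ∂_k / im ∂_{k+1}, so:

  H_0: rank C_0 − rank ∂_1 = 7 − 6 = 1, and the invariant factors of ∂_1 are all 1, so H_0 ≅ Z.
  H_1: rank ker ∂_1 − rank ∂_2 = (10 − 6) − 2 = 2, and the invariant factors of ∂_2 are all 1, so H_1 ≅ Z^2.
  H_2: rank ker ∂_2 − rank ∂_3 = (2 − 2) − 0 = 0, and there is no ∂_3, so H_2 ≅ 0.

As a check, the Euler characteristic is 7 − 10 + 2 = -1, which agrees with 1 − 2 + 0 = -1.

H_0 ≅ Z,  H_1 ≅ Z^2,  H_2 = 0.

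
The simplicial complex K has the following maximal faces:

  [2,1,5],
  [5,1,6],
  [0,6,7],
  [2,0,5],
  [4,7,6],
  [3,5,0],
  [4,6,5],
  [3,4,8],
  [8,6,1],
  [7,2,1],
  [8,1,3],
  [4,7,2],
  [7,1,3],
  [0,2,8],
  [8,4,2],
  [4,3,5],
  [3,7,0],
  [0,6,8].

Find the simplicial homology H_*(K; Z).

H_0 = Z,  H_1 = Z^2,  H_2 = Z.

Take the total order 0 < 1 < 2 < 3 < 4 < 5 < 6 < 7 < 8 on the vertex set. Then K (dimension 2) consists of the simplices:

  0-simplices (9): [0], [1], [2], [3], [4], [5], [6], [7], [8]
  1-simplices (27): (27 of them)
  2-simplices (18): [0,2,5], [0,2,8], [0,3,5], [0,3,7], [0,6,7], [0,6,8], [1,2,5], [1,2,7], [1,3,7], [1,3,8], [1,5,6], [1,6,8], [2,4,7], [2,4,8], [3,4,5], [3,4,8], [4,5,6], [4,6,7]

so the chain groups are C_0 ≅ Z^9, C_1 ≅ Z^27, C_2 ≅ Z^18.

∂_1: C_1 → C_0 sends each edge [p,q] (with p < q) to q − p. For instance
  ∂[6,8] = [8] − [6].
As a 9×27 matrix over Z this has rank 8, with invariant factors (1,1,1,1,1,1,1,1).

∂_2: C_2 → C_1 maps a triangle to the signed sum of its edges. For instance
  ∂[2,4,8] = [4,8] − [2,8] + [2,4],
  ∂[0,3,5] = [3,5] − [0,5] + [0,3].
As a 27×18 matrix over Z this has rank 17, with invariant factors (1,1,1,1,1,1,1,1,1,1,1,1,1,1,1,1,1).

Computing H_k = (kernel of ∂_k) / (image of ∂_{k+1}):

  H_0: rank C_0 − rank ∂_1 = 9 − 8 = 1, and the invariant factors of ∂_1 are all 1, so H_0 ≅ Z.
  H_1: rank ker ∂_1 − rank ∂_2 = (27 − 8) − 17 = 2, and the invariant factors of ∂_2 are all 1, so H_1 ≅ Z^2.
  H_2: rank ker ∂_2 − rank ∂_3 = (18 − 17) − 0 = 1, and there is no ∂_3, so H_2 ≅ Z.

As a check, the Euler characteristic is 9 − 27 + 18 = 0, which agrees with 1 − 2 + 1 = 0.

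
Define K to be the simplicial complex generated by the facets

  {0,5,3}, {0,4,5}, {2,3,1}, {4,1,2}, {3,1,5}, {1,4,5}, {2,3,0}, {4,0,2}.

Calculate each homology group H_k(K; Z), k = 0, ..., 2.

H_0 = Z,  H_1 = 0,  H_2 = Z.

K has 6 vertices, 12 edges, 8 triangles.
rank ∂_0 = 0, rank ∂_1 = 5 ⇒ b_0 = 6 − 0 − 5 = 1; all invariant factors of ∂_1 are 1 so no torsion. So H_0 ≅ Z.
rank ∂_1 = 5, rank ∂_2 = 7 ⇒ b_1 = 12 − 5 − 7 = 0; all invariant factors of ∂_2 are 1 so no torsion. So H_1 ≅ 0.
rank ∂_2 = 7, rank ∂_3 = 0 ⇒ b_2 = 8 − 7 − 0 = 1. So H_2 ≅ Z.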